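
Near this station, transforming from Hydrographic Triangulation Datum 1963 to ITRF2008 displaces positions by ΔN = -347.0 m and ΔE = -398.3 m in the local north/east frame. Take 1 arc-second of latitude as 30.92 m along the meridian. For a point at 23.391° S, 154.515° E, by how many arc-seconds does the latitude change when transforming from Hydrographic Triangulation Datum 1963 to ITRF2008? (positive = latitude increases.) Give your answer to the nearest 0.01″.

1″ of latitude = 30.92 m, so Δφ = -347.0 / 30.92 = -11.223″.

Δφ = -11.22″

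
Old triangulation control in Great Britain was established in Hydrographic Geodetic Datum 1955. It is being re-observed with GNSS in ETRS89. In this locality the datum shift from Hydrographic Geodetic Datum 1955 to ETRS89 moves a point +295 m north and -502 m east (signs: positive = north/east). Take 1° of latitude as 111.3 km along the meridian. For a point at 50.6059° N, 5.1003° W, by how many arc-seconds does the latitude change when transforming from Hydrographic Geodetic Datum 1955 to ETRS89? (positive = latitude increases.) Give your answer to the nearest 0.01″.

1° of latitude = 111.3 km, so Δφ = 295.0 / 111300 = 0.0026505° = 9.542″.

Δφ = 9.54″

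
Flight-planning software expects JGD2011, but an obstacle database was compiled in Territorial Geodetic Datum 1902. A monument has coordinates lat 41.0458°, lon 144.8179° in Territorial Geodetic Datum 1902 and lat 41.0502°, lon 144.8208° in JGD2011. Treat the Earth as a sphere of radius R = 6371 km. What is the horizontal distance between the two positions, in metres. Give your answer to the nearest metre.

Δφ = 41.0502° − 41.0458° = +0.0044°; Δλ = 144.8208° − 144.8179° = +0.0029°.
1° along a meridian = πR/180 = 111195 m.
ΔN = Δφ × 111195 = 489.3 m; ΔE = Δλ × 111195 × cos(41.0458°) = +0.0029 × 111195 × 0.754185 = 243.2 m.
Distance = √(ΔE² + ΔN²) = √(243.2² + 489.3²) = 546.4 m.

546 m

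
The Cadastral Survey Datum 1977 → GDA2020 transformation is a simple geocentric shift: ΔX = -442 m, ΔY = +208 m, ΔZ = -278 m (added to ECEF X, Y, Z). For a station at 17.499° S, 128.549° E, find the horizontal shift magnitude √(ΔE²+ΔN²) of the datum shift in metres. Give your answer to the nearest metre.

The local east axis at (φ, λ) is (−sin λ, cos λ, 0), so ΔE = −sin(128.549°)·(-442) + cos(128.549°)·208 = 216.06 m.
The local north axis is (−sin φ cos λ, −sin φ sin λ, cos φ), giving ΔN = 82.824 + 48.914 − 265.135 = -133.40 m.
Horizontal magnitude = √(ΔE² + ΔN²) = √(216.06² + (-133.40)²) = 253.92 m.

254 m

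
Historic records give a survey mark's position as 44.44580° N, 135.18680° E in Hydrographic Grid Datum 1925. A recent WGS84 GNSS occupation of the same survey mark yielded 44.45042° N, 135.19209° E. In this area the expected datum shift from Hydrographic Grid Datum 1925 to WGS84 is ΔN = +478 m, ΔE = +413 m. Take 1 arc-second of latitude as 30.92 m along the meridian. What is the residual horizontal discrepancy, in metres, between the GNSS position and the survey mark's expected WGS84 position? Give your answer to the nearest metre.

Observed coordinate differences: Δφ = +0.00462°, Δλ = +0.00529°.
Converting to metres (1° lat = 111312 m, cos φ = 0.713913): observed ΔN = 514.3 m, observed ΔE = 420.4 m.
Subtracting the expected shift leaves a residual of 514.3 − (478) = 36.3 m north and 420.4 − (413) = 7.4 m east.
Residual distance = √(36.3² + 7.4²) = 37.0 m.

37 m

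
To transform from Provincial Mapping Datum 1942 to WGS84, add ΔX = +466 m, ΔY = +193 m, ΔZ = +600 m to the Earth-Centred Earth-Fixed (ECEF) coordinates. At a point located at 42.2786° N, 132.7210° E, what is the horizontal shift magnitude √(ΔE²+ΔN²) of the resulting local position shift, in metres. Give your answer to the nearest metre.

At φ = 42.2786°, λ = 132.7210°: sin φ = 0.672736, cos φ = 0.739882, sin λ = 0.734666, cos λ = -0.678429.
ΔE = −sin λ·ΔX + cos λ·ΔY = −(0.734666)·(466) + (-0.678429)·(193) = -473.29 m.
ΔN = −sin φ cos λ·ΔX − sin φ sin λ·ΔY + cos φ·ΔZ = −(0.672736)(-0.678429)(466) − (0.672736)(0.734666)(193) + (0.739882)(600) = 561.23 m.
Horizontal magnitude = √(ΔE² + ΔN²) = √((-473.29)² + 561.23²) = 734.15 m.

734 m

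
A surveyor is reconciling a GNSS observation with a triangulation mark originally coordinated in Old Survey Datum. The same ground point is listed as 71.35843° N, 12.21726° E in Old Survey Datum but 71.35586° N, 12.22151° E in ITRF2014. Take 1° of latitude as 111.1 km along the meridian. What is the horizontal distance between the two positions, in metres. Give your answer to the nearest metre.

Δφ = 71.35586° − 71.35843° = -0.00257°; Δλ = 12.22151° − 12.21726° = +0.00425°.
ΔN = Δφ × 111100 = -285.5 m; ΔE = Δλ × 111100 × cos(71.35843°) = +0.00425 × 111100 × 0.319647 = 150.9 m.
Distance = √(ΔE² + ΔN²) = √(150.9² + (-285.5)²) = 323.0 m.

323 m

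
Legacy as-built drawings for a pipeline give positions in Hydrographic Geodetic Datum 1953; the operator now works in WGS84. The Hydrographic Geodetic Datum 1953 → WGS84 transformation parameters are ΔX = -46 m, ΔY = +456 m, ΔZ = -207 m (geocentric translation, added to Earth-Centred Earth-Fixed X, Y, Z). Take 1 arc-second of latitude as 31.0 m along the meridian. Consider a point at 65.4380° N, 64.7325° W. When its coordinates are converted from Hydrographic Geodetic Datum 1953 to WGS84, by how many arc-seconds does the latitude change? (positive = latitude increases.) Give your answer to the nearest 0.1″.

Δφ = 9.9″

sin φ = 0.909512, cos φ = 0.415678, sin λ = -0.904325, cos λ = 0.426845.
North component: ΔN = −sin φ cos λ·ΔX − sin φ sin λ·ΔY + cos φ·ΔZ = −(0.909512)(0.426845)(-46) − (0.909512)(-0.904325)(456) + (0.415678)(-207) = 306.87 m.
1° of latitude spans 3600 × 31.00 = 111600 m, so Δφ = 306.87 / 111600 × 3600 = 9.899″.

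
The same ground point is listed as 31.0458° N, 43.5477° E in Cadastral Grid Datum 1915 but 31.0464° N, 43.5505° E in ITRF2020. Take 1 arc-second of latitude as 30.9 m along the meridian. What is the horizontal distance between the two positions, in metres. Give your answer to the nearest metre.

Δφ = 31.0464° − 31.0458° = +0.0006°; Δλ = 43.5505° − 43.5477° = +0.0028°.
1° of latitude = 3600 × 30.90 = 111240 m.
ΔN = Δφ × 111240 = 66.7 m; ΔE = Δλ × 111240 × cos(31.0458°) = +0.0028 × 111240 × 0.856755 = 266.9 m.
Distance = √(ΔE² + ΔN²) = √(266.9² + 66.7²) = 275.1 m.

275 m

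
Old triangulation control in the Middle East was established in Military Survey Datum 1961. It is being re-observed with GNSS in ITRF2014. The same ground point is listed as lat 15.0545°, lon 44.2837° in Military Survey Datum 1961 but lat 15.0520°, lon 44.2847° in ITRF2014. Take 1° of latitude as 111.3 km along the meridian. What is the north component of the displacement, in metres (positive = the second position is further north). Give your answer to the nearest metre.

Δφ = 15.0520° − 15.0545° = -0.0025°; Δλ = 44.2847° − 44.2837° = +0.0010°.
ΔN = Δφ × 111300 = -278.3 m; ΔE = Δλ × 111300 × cos(15.0545°) = +0.0010 × 111300 × 0.965679 = 107.5 m.

ΔN = -278 m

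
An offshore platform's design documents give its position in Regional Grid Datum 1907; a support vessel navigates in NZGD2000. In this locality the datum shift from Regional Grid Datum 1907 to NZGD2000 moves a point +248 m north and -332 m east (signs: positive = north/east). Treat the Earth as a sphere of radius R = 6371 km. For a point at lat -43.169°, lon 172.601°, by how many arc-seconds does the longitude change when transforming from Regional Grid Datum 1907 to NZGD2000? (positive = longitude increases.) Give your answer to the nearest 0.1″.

Δλ = -14.7″

At latitude -43.169°, cos φ = 0.729339.
One radian of longitude at latitude φ spans R cos φ, so Δλ = ΔE / (R cos φ) = -332.0 / (6371000 × 0.729339) = -7.1450e-05 rad = -14.738″.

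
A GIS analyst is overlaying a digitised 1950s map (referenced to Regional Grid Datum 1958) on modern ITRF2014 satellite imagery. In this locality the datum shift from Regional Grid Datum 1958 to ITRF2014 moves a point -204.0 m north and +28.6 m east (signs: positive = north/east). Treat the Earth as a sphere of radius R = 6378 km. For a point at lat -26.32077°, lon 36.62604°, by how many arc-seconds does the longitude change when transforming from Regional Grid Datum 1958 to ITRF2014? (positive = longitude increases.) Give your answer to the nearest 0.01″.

Δλ = 1.03″

At latitude -26.32077°, cos φ = 0.896326.
One radian of longitude at latitude φ spans R cos φ, so Δλ = ΔE / (R cos φ) = 28.6 / (6378000 × 0.896326) = 5.0028e-06 rad = 1.032″.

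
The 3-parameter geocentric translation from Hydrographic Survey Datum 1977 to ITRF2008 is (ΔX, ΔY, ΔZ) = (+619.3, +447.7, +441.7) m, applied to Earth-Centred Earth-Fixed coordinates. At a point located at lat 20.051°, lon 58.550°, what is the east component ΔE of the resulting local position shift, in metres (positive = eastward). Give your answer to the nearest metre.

ΔE = -295 m

The local east axis at (φ, λ) is (−sin λ, cos λ, 0), so ΔE = −sin(58.550°)·619.3 + cos(58.550°)·447.7 = -294.73 m.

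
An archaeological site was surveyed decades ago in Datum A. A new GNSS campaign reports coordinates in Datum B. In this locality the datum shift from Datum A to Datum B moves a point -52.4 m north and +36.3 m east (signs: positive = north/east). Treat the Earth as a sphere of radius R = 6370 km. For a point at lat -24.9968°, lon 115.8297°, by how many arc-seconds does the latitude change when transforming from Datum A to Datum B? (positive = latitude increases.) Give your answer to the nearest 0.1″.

On a sphere of radius R, 1 rad of latitude = R, so Δφ = ΔN / R = -52.4 / 6370000 = -8.2261e-06 rad = -1.697″.

Δφ = -1.7″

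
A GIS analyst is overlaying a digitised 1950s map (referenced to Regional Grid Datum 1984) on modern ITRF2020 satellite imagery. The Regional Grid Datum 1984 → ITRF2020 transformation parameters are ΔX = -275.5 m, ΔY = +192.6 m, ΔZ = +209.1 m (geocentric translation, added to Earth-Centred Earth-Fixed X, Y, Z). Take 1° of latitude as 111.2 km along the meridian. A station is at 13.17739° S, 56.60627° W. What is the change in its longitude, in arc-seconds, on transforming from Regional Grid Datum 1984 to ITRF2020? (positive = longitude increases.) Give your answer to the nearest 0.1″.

sin φ = -0.227967, cos φ = 0.973669, sin λ = -0.834908, cos λ = 0.550389.
East component: ΔE = −sin λ·ΔX + cos λ·ΔY = −(-0.834908)(-275.5) + (0.550389)(192.6) = -124.01 m.
1° of latitude spans 111200 m; at latitude φ, 1° of longitude spans that × cos φ = 108272.0 m, so Δλ = -124.01 / 108272.0 × 3600 = -4.123″.

Δλ = -4.1″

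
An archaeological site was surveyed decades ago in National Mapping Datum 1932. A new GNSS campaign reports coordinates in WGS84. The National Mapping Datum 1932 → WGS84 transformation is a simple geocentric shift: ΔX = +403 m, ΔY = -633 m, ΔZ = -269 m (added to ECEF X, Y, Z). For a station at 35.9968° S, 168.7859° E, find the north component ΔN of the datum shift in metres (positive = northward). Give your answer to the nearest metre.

The local north axis is (−sin φ cos λ, −sin φ sin λ, cos φ), giving ΔN = -232.337 − 72.353 − 217.634 = -522.32 m.

ΔN = -522 m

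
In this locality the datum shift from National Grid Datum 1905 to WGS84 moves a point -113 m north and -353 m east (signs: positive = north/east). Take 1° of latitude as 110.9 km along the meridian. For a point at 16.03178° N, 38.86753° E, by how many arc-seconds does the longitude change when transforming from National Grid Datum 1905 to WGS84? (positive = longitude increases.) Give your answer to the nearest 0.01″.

At latitude 16.03178°, cos φ = 0.961109.
1° of longitude at this latitude = 110.9 × cos φ = 106.59 km, so Δλ = -353.0 / 106587.0 = -0.0033119° = -11.923″.

Δλ = -11.92″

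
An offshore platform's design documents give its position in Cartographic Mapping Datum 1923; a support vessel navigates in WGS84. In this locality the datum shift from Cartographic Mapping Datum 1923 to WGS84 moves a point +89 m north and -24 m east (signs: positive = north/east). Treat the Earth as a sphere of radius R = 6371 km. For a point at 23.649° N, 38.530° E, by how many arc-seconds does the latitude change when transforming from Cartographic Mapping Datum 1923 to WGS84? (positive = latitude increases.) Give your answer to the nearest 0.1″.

On a sphere of radius R, 1 rad of latitude = R, so Δφ = ΔN / R = 89.0 / 6371000 = 1.3970e-05 rad = 2.881″.

Δφ = 2.9″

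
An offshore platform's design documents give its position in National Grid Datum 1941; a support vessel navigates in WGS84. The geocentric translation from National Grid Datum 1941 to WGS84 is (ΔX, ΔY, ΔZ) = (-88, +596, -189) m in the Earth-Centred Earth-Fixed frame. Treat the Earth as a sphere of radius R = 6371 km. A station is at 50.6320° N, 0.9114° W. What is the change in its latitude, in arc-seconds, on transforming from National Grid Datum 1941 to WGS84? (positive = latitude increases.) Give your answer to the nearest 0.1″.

sin φ = 0.773088, cos φ = 0.634299, sin λ = -0.015906, cos λ = 0.999873.
North component: ΔN = −sin φ cos λ·ΔX − sin φ sin λ·ΔY + cos φ·ΔZ = −(0.773088)(0.999873)(-88) − (0.773088)(-0.015906)(596) + (0.634299)(-189) = -44.53 m.
1° of latitude spans πR/180 = 111195 m, so Δφ = -44.53 / 111195 × 3600 = -1.442″.

Δφ = -1.4″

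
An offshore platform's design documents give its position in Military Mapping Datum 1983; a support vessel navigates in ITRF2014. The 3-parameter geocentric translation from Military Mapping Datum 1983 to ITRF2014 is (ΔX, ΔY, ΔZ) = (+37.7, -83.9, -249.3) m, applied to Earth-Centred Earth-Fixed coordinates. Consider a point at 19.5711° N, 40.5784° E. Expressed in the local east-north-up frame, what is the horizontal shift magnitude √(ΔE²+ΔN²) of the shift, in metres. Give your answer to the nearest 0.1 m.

242.8 m

At φ = 19.5711°, λ = 40.5784°: sin φ = 0.334976, cos φ = 0.942227, sin λ = 0.650488, cos λ = 0.759517.
ΔE = −sin λ·ΔX + cos λ·ΔY = −(0.650488)·(37.7) + (0.759517)·(-83.9) = -88.25 m.
ΔN = −sin φ cos λ·ΔX − sin φ sin λ·ΔY + cos φ·ΔZ = −(0.334976)(0.759517)(37.7) − (0.334976)(0.650488)(-83.9) + (0.942227)(-249.3) = -226.21 m.
Horizontal magnitude = √(ΔE² + ΔN²) = √((-88.25)² + (-226.21)²) = 242.81 m.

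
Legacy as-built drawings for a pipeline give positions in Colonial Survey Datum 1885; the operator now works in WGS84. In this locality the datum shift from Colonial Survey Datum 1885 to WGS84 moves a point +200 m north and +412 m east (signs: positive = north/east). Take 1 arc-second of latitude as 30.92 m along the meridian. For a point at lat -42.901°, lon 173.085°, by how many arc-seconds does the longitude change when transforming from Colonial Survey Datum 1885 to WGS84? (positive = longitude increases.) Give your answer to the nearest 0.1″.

Δλ = 18.2″

At latitude -42.901°, cos φ = 0.732531.
1″ of longitude at this latitude = 30.92 × cos φ = 22.6499 m, so Δλ = 412.0 / 22.6499 = 18.190″.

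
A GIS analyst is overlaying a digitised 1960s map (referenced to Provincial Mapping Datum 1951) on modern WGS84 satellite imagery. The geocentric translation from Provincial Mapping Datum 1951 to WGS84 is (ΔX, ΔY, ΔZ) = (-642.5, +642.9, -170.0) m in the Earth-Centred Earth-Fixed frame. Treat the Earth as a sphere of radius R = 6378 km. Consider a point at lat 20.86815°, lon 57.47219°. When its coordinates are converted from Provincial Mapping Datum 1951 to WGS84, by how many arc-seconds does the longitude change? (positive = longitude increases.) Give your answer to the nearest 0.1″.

sin φ = 0.356219, cos φ = 0.934403, sin λ = 0.843131, cos λ = 0.537709.
East component: ΔE = −sin λ·ΔX + cos λ·ΔY = −(0.843131)(-642.5) + (0.537709)(642.9) = 887.40 m.
1° of latitude spans πR/180 = 111317 m; at latitude φ, 1° of longitude spans that × cos φ = 104015.0 m, so Δλ = 887.40 / 104015.0 × 3600 = 30.713″.

Δλ = 30.7″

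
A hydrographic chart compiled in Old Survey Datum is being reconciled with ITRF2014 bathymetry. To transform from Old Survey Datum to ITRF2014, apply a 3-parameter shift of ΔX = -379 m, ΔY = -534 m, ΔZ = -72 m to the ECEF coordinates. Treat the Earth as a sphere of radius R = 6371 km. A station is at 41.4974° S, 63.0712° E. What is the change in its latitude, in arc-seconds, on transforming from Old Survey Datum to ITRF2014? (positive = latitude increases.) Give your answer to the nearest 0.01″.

sin φ = -0.662586, cos φ = 0.748986, sin λ = 0.891570, cos λ = 0.452883.
North component: ΔN = −sin φ cos λ·ΔX − sin φ sin λ·ΔY + cos φ·ΔZ = −(-0.662586)(0.452883)(-379) − (-0.662586)(0.891570)(-534) + (0.748986)(-72) = -483.11 m.
1° of latitude spans πR/180 = 111195 m, so Δφ = -483.11 / 111195 × 3600 = -15.641″.

Δφ = -15.64″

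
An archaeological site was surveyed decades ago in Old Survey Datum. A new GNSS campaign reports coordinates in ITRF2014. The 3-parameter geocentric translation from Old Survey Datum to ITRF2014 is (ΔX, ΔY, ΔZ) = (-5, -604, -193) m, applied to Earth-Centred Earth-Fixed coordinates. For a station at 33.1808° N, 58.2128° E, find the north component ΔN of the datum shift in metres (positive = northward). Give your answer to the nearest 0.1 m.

ΔN = 120.9 m

The local north axis is (−sin φ cos λ, −sin φ sin λ, cos φ), giving ΔN = 1.441 + 280.978 − 161.531 = 120.89 m.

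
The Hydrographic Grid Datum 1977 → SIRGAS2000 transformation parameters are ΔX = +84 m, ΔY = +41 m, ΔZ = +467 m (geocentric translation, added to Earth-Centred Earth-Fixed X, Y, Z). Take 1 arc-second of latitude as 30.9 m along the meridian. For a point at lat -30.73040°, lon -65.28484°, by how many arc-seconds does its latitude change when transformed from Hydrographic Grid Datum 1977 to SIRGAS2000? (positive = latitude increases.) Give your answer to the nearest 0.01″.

sin φ = -0.510999, cos φ = 0.859581, sin λ = -0.908398, cos λ = 0.418107.
North component: ΔN = −sin φ cos λ·ΔX − sin φ sin λ·ΔY + cos φ·ΔZ = −(-0.510999)(0.418107)(84) − (-0.510999)(-0.908398)(41) + (0.859581)(467) = 400.34 m.
1° of latitude spans 3600 × 30.90 = 111240 m, so Δφ = 400.34 / 111240 × 3600 = 12.956″.

Δφ = 12.96″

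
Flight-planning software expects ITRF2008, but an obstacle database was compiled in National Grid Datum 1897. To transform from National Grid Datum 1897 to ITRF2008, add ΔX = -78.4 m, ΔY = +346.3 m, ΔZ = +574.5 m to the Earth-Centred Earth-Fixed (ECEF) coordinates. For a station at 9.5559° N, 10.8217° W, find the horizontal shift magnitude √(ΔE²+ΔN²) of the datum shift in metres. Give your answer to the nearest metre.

The local east axis at (φ, λ) is (−sin λ, cos λ, 0), so ΔE = −sin(-10.8217°)·(-78.4) + cos(-10.8217°)·346.3 = 325.42 m.
The local north axis is (−sin φ cos λ, −sin φ sin λ, cos φ), giving ΔN = 12.784 + 10.794 + 566.528 = 590.11 m.
Horizontal magnitude = √(ΔE² + ΔN²) = √(325.42² + 590.11²) = 673.89 m.

674 m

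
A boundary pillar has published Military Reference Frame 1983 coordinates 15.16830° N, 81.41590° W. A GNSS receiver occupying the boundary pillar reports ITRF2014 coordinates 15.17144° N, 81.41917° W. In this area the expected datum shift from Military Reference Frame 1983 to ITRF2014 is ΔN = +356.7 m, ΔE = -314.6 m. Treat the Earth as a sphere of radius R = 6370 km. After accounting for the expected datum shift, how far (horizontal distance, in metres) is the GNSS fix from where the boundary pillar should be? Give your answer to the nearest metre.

37 m

Observed coordinate differences: Δφ = +0.00314°, Δλ = -0.00327°.
Converting to metres (1° lat = 111177 m, cos φ = 0.965161): observed ΔN = 349.1 m, observed ΔE = -350.9 m.
Subtracting the expected shift leaves a residual of 349.1 − (356.7) = -7.6 m north and -350.9 − (-314.6) = -36.3 m east.
Residual distance = √((-7.6)² + (-36.3)²) = 37.1 m.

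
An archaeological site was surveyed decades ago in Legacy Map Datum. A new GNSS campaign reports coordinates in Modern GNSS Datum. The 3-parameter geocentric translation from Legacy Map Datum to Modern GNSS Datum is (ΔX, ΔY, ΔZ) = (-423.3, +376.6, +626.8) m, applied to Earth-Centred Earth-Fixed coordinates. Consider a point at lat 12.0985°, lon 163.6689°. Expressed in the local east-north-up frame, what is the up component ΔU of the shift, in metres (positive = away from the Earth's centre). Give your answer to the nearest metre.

ΔU = 632 m

The local up (radial) axis is (cos φ cos λ, cos φ sin λ, sin φ), giving ΔU = 397.198 + 103.543 + 131.373 = 632.11 m.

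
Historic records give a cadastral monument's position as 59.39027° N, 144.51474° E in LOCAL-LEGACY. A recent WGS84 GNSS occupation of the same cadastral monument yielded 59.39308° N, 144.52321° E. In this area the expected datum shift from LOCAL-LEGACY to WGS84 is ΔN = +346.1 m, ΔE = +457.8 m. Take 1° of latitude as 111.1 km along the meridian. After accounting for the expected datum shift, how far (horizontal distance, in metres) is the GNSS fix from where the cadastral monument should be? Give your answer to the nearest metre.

40 m

Observed coordinate differences: Δφ = +0.00281°, Δλ = +0.00847°.
Converting to metres (1° lat = 111100 m, cos φ = 0.509188): observed ΔN = 312.2 m, observed ΔE = 479.2 m.
Subtracting the expected shift leaves a residual of 312.2 − (346.1) = -33.9 m north and 479.2 − (457.8) = 21.4 m east.
Residual distance = √((-33.9)² + 21.4²) = 40.1 m.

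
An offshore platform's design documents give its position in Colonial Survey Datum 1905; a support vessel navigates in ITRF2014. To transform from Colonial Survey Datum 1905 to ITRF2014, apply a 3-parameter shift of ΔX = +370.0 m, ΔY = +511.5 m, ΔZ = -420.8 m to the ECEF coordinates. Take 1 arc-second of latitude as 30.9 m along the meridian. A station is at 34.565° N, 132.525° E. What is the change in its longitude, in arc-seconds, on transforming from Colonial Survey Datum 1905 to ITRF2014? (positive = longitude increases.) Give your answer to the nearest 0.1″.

Δλ = -24.3″

sin φ = 0.567341, cos φ = 0.823483, sin λ = 0.736982, cos λ = -0.675912.
East component: ΔE = −sin λ·ΔX + cos λ·ΔY = −(0.736982)(370.0) + (-0.675912)(511.5) = -618.41 m.
1° of latitude spans 3600 × 30.90 = 111240 m; at latitude φ, 1° of longitude spans that × cos φ = 91604.3 m, so Δλ = -618.41 / 91604.3 × 3600 = -24.303″.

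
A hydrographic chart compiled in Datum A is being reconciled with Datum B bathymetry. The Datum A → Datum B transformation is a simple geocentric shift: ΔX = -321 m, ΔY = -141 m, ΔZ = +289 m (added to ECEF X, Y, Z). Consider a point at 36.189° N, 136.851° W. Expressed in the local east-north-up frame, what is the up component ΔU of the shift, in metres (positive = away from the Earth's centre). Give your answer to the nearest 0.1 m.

ΔU = 437.5 m

The local up (radial) axis is (cos φ cos λ, cos φ sin λ, sin φ), giving ΔU = 189.012 + 77.826 + 170.640 = 437.48 m.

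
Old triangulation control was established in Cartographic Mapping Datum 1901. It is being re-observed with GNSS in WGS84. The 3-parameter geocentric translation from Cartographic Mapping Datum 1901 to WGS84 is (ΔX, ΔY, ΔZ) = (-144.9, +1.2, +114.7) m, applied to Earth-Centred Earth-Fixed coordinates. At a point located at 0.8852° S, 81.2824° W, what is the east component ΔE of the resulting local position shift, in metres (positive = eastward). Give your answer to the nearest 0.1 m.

The local east axis at (φ, λ) is (−sin λ, cos λ, 0), so ΔE = −sin(-81.2824°)·(-144.9) + cos(-81.2824°)·1.2 = -143.04 m.

ΔE = -143.0 m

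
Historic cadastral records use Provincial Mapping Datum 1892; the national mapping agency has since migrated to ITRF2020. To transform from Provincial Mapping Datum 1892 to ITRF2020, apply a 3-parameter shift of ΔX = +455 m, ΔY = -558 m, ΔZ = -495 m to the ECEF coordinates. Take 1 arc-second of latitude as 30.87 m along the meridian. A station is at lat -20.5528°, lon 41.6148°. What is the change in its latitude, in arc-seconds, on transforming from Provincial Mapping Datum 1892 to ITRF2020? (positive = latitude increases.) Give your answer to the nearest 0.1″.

sin φ = -0.351070, cos φ = 0.936349, sin λ = 0.664119, cos λ = 0.747627.
North component: ΔN = −sin φ cos λ·ΔX − sin φ sin λ·ΔY + cos φ·ΔZ = −(-0.351070)(0.747627)(455) − (-0.351070)(0.664119)(-558) + (0.936349)(-495) = -474.17 m.
1° of latitude spans 3600 × 30.87 = 111132 m, so Δφ = -474.17 / 111132 × 3600 = -15.360″.

Δφ = -15.4″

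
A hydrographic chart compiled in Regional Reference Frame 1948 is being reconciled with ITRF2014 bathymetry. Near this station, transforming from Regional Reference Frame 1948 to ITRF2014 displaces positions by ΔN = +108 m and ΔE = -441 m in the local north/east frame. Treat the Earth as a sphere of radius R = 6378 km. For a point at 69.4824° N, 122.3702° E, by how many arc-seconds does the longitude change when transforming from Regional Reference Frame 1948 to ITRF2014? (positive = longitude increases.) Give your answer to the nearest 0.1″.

At latitude 69.4824°, cos φ = 0.350495.
One radian of longitude at latitude φ spans R cos φ, so Δλ = ΔE / (R cos φ) = -441.0 / (6378000 × 0.350495) = -1.9728e-04 rad = -40.691″.

Δλ = -40.7″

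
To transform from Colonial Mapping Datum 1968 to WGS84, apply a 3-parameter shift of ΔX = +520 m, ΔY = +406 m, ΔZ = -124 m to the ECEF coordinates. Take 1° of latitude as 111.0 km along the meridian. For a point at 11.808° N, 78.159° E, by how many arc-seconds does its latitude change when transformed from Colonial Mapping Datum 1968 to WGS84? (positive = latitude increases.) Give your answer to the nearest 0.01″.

Δφ = -7.28″

sin φ = 0.204633, cos φ = 0.978839, sin λ = 0.978721, cos λ = 0.205196.
North component: ΔN = −sin φ cos λ·ΔX − sin φ sin λ·ΔY + cos φ·ΔZ = −(0.204633)(0.205196)(520) − (0.204633)(0.978721)(406) + (0.978839)(-124) = -224.52 m.
1° of latitude spans 111000 m, so Δφ = -224.52 / 111000 × 3600 = -7.282″.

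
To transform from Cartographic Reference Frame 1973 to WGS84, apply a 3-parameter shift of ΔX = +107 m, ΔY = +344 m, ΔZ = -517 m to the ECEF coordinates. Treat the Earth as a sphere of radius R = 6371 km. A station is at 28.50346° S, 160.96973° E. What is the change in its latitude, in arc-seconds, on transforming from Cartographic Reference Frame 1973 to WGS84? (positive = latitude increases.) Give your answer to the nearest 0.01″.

Δφ = -14.54″

sin φ = -0.477212, cos φ = 0.878788, sin λ = 0.326068, cos λ = -0.945346.
North component: ΔN = −sin φ cos λ·ΔX − sin φ sin λ·ΔY + cos φ·ΔZ = −(-0.477212)(-0.945346)(107) − (-0.477212)(0.326068)(344) + (0.878788)(-517) = -449.08 m.
1° of latitude spans πR/180 = 111195 m, so Δφ = -449.08 / 111195 × 3600 = -14.539″.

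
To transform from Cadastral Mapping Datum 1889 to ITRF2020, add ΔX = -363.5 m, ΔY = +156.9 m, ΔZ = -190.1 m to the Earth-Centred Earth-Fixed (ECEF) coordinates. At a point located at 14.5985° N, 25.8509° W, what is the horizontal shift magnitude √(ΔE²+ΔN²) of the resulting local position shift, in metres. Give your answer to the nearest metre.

At φ = 14.5985°, λ = -25.8509°: sin φ = 0.252044, cos φ = 0.967716, sin λ = -0.436031, cos λ = 0.899932.
ΔE = −sin λ·ΔX + cos λ·ΔY = −(-0.436031)·(-363.5) + (0.899932)·(156.9) = -17.30 m.
ΔN = −sin φ cos λ·ΔX − sin φ sin λ·ΔY + cos φ·ΔZ = −(0.252044)(0.899932)(-363.5) − (0.252044)(-0.436031)(156.9) + (0.967716)(-190.1) = -84.27 m.
Horizontal magnitude = √(ΔE² + ΔN²) = √((-17.30)² + (-84.27)²) = 86.03 m.

86 m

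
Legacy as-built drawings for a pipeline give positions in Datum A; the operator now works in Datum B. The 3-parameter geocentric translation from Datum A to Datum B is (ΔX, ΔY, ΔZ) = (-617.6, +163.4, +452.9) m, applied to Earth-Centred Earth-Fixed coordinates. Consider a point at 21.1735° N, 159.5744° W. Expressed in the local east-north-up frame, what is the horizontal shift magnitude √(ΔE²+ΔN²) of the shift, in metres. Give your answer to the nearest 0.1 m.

At φ = 21.1735°, λ = -159.5744°: sin φ = 0.361193, cos φ = 0.932491, sin λ = -0.348991, cos λ = -0.937126.
ΔE = −sin λ·ΔX + cos λ·ΔY = −(-0.348991)·(-617.6) + (-0.937126)·(163.4) = -368.66 m.
ΔN = −sin φ cos λ·ΔX − sin φ sin λ·ΔY + cos φ·ΔZ = −(0.361193)(-0.937126)(-617.6) − (0.361193)(-0.348991)(163.4) + (0.932491)(452.9) = 233.87 m.
Horizontal magnitude = √(ΔE² + ΔN²) = √((-368.66)² + 233.87²) = 436.59 m.

436.6 m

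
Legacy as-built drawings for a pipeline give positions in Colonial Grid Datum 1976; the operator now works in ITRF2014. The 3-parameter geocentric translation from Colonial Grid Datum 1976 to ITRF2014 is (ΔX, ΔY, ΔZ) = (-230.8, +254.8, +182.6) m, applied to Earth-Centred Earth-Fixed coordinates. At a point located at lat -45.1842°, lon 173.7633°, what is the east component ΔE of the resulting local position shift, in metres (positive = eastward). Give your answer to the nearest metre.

ΔE = -228 m

The local east axis at (φ, λ) is (−sin λ, cos λ, 0), so ΔE = −sin(173.7633°)·(-230.8) + cos(173.7633°)·254.8 = -228.22 m.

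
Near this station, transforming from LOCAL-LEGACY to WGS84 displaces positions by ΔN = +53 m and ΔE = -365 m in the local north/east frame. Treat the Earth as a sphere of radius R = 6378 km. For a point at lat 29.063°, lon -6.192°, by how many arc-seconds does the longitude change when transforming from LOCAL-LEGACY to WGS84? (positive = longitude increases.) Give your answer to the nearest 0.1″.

Δλ = -13.5″

At latitude 29.063°, cos φ = 0.874086.
One radian of longitude at latitude φ spans R cos φ, so Δλ = ΔE / (R cos φ) = -365.0 / (6378000 × 0.874086) = -6.5472e-05 rad = -13.505″.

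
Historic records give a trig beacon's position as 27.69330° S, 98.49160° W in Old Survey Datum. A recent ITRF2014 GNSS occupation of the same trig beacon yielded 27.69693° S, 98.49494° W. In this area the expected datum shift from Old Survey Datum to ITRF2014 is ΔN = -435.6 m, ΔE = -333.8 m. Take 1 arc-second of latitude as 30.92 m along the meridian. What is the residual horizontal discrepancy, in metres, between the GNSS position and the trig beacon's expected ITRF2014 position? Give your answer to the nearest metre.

Observed coordinate differences: Δφ = -0.00363°, Δλ = -0.00334°.
Converting to metres (1° lat = 111312 m, cos φ = 0.885448): observed ΔN = -404.1 m, observed ΔE = -329.2 m.
Subtracting the expected shift leaves a residual of -404.1 − (-435.6) = 31.5 m north and -329.2 − (-333.8) = 4.6 m east.
Residual distance = √(31.5² + 4.6²) = 31.9 m.

32 m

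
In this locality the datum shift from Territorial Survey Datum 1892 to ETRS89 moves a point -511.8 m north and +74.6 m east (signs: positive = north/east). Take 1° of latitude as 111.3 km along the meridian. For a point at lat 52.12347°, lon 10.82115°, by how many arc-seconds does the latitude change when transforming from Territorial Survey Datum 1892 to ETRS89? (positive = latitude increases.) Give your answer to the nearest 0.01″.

Δφ = -16.55″

1° of latitude = 111.3 km, so Δφ = -511.8 / 111300 = -0.0045984° = -16.554″.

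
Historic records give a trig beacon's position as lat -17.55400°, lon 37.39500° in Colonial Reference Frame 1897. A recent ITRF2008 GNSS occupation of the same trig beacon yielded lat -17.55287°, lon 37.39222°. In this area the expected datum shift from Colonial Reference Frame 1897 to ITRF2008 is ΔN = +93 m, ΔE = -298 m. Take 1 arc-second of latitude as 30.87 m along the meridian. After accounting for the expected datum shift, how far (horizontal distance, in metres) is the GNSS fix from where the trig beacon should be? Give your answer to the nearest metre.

Observed coordinate differences: Δφ = +0.00113°, Δλ = -0.00278°.
Converting to metres (1° lat = 111132 m, cos φ = 0.953433): observed ΔN = 125.6 m, observed ΔE = -294.6 m.
Subtracting the expected shift leaves a residual of 125.6 − (93) = 32.6 m north and -294.6 − (-298) = 3.4 m east.
Residual distance = √(32.6² + 3.4²) = 32.8 m.

33 m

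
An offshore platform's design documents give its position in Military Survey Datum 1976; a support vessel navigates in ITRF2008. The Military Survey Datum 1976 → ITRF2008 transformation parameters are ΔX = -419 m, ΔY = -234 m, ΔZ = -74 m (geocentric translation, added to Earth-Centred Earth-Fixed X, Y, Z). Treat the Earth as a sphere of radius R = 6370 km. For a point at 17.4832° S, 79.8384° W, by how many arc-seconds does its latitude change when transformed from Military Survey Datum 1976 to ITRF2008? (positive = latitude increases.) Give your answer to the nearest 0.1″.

Δφ = -0.8″

sin φ = -0.300426, cos φ = 0.953805, sin λ = -0.984314, cos λ = 0.176425.
North component: ΔN = −sin φ cos λ·ΔX − sin φ sin λ·ΔY + cos φ·ΔZ = −(-0.300426)(0.176425)(-419) − (-0.300426)(-0.984314)(-234) + (0.953805)(-74) = -23.59 m.
1° of latitude spans πR/180 = 111177 m, so Δφ = -23.59 / 111177 × 3600 = -0.764″.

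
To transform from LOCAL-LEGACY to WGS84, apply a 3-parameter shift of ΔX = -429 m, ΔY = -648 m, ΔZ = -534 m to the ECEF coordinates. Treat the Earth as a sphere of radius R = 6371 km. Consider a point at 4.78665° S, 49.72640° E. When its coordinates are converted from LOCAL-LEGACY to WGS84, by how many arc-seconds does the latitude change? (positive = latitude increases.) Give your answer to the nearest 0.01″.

sin φ = -0.083446, cos φ = 0.996512, sin λ = 0.762966, cos λ = 0.646438.
North component: ΔN = −sin φ cos λ·ΔX − sin φ sin λ·ΔY + cos φ·ΔZ = −(-0.083446)(0.646438)(-429) − (-0.083446)(0.762966)(-648) + (0.996512)(-534) = -596.53 m.
1° of latitude spans πR/180 = 111195 m, so Δφ = -596.53 / 111195 × 3600 = -19.313″.

Δφ = -19.31″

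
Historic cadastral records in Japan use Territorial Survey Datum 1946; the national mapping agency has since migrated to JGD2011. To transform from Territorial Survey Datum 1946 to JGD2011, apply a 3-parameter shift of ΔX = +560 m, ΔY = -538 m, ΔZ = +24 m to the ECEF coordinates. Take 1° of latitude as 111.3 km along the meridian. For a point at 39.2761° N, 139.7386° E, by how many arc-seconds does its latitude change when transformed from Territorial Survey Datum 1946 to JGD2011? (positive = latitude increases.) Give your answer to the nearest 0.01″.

sin φ = 0.633058, cos φ = 0.774104, sin λ = 0.646276, cos λ = -0.763104.
North component: ΔN = −sin φ cos λ·ΔX − sin φ sin λ·ΔY + cos φ·ΔZ = −(0.633058)(-0.763104)(560) − (0.633058)(0.646276)(-538) + (0.774104)(24) = 509.22 m.
1° of latitude spans 111300 m, so Δφ = 509.22 / 111300 × 3600 = 16.471″.

Δφ = 16.47″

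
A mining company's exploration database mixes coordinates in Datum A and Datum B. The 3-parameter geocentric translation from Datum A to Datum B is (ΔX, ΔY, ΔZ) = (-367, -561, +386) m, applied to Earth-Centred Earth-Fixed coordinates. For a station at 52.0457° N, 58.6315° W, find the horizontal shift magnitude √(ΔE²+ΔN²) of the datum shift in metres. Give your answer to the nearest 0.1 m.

The local east axis at (φ, λ) is (−sin λ, cos λ, 0), so ΔE = −sin(-58.6315°)·(-367) + cos(-58.6315°)·(-561) = -605.38 m.
The local north axis is (−sin φ cos λ, −sin φ sin λ, cos φ), giving ΔN = 150.634 − 377.694 + 237.403 = 10.34 m.
Horizontal magnitude = √(ΔE² + ΔN²) = √((-605.38)² + 10.34²) = 605.47 m.

605.5 m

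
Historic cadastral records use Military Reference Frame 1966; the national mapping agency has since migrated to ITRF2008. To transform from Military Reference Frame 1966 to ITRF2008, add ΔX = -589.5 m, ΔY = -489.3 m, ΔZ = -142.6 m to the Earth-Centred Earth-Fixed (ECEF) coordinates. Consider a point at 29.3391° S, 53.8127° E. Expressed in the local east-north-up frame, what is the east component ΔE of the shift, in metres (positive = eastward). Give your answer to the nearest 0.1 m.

ΔE = 186.9 m

The local east axis at (φ, λ) is (−sin λ, cos λ, 0), so ΔE = −sin(53.8127°)·(-589.5) + cos(53.8127°)·(-489.3) = 186.88 m.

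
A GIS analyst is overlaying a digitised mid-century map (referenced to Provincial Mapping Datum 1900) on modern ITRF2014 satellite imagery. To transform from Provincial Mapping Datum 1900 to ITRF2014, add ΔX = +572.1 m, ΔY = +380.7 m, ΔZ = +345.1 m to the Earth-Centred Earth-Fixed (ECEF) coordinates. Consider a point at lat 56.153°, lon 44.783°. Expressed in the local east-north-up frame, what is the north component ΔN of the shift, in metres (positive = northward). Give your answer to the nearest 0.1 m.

ΔN = -367.8 m

At φ = 56.153°, λ = 44.783°: sin φ = 0.830528, cos φ = 0.556977, sin λ = 0.704424, cos λ = 0.709780.
ΔN = −sin φ cos λ·ΔX − sin φ sin λ·ΔY + cos φ·ΔZ = −(0.830528)(0.709780)(572.1) − (0.830528)(0.704424)(380.7) + (0.556977)(345.1) = -367.76 m.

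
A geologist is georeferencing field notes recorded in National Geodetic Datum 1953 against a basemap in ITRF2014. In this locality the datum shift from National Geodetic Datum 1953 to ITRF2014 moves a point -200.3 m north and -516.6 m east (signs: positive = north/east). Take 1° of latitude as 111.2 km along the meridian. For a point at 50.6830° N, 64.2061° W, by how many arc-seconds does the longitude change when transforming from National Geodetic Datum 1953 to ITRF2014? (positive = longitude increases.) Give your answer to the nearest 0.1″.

Δλ = -26.4″

At latitude 50.6830°, cos φ = 0.633610.
1° of longitude at this latitude = 111.2 × cos φ = 70.46 km, so Δλ = -516.6 / 70457.5 = -0.0073321° = -26.395″.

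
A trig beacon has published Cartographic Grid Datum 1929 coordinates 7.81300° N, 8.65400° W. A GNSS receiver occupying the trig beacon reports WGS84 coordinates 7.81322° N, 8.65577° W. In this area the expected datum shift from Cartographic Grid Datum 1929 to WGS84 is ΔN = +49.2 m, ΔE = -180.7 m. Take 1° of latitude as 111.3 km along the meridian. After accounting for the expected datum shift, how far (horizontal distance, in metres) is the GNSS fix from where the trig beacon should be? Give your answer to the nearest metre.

Observed coordinate differences: Δφ = +0.00022°, Δλ = -0.00177°.
Converting to metres (1° lat = 111300 m, cos φ = 0.990717): observed ΔN = 24.5 m, observed ΔE = -195.2 m.
Subtracting the expected shift leaves a residual of 24.5 − (49.2) = -24.7 m north and -195.2 − (-180.7) = -14.5 m east.
Residual distance = √((-24.7)² + (-14.5)²) = 28.6 m.

29 m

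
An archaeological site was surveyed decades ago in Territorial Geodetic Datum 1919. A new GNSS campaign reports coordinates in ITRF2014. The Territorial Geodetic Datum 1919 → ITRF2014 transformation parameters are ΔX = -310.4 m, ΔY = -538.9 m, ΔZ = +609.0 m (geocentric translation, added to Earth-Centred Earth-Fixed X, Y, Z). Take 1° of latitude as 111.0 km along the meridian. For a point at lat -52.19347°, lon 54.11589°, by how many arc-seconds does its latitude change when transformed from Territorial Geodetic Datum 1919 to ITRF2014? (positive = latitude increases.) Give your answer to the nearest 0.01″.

Δφ = -3.74″

sin φ = -0.790085, cos φ = 0.612997, sin λ = 0.810204, cos λ = 0.586148.
North component: ΔN = −sin φ cos λ·ΔX − sin φ sin λ·ΔY + cos φ·ΔZ = −(-0.790085)(0.586148)(-310.4) − (-0.790085)(0.810204)(-538.9) + (0.612997)(609.0) = -115.40 m.
1° of latitude spans 111000 m, so Δφ = -115.40 / 111000 × 3600 = -3.743″.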